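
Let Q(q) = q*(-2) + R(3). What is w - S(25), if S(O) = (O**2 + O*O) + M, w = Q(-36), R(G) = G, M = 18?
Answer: -1193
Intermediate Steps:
Q(q) = 3 - 2*q (Q(q) = q*(-2) + 3 = -2*q + 3 = 3 - 2*q)
w = 75 (w = 3 - 2*(-36) = 3 + 72 = 75)
S(O) = 18 + 2*O**2 (S(O) = (O**2 + O*O) + 18 = (O**2 + O**2) + 18 = 2*O**2 + 18 = 18 + 2*O**2)
w - S(25) = 75 - (18 + 2*25**2) = 75 - (18 + 2*625) = 75 - (18 + 1250) = 75 - 1*1268 = 75 - 1268 = -1193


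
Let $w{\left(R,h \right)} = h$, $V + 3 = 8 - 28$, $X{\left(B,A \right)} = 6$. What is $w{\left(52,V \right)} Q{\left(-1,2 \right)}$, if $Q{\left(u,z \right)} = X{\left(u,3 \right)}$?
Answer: $-138$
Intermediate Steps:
$V = -23$ ($V = -3 + \left(8 - 28\right) = -3 - 20 = -23$)
$Q{\left(u,z \right)} = 6$
$w{\left(52,V \right)} Q{\left(-1,2 \right)} = \left(-23\right) 6 = -138$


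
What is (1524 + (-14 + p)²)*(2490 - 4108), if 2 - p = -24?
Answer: -2698824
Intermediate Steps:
p = 26 (p = 2 - 1*(-24) = 2 + 24 = 26)
(1524 + (-14 + p)²)*(2490 - 4108) = (1524 + (-14 + 26)²)*(2490 - 4108) = (1524 + 12²)*(-1618) = (1524 + 144)*(-1618) = 1668*(-1618) = -2698824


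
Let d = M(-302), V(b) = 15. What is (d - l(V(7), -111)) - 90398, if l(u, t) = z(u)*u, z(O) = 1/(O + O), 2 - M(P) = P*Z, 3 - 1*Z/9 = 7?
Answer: -202537/2 ≈ -1.0127e+5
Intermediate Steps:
Z = -36 (Z = 27 - 9*7 = 27 - 63 = -36)
M(P) = 2 + 36*P (M(P) = 2 - P*(-36) = 2 - (-36)*P = 2 + 36*P)
z(O) = 1/(2*O)
l(u, t) = ½ (l(u, t) = (1/(2*u))*u = ½)
d = -10870 (d = 2 + 36*(-302) = 2 - 10872 = -10870)
(d - l(V(7), -111)) - 90398 = (-10870 - 1*½) - 90398 = (-10870 - ½) - 90398 = -21741/2 - 90398 = -202537/2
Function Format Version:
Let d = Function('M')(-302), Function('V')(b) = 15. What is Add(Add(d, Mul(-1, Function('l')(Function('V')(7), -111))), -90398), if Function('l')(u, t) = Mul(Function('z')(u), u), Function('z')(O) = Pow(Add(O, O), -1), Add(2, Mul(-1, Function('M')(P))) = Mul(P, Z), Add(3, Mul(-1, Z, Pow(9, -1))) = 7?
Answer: Rational(-202537, 2) ≈ -1.0127e+5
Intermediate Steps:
Z = -36 (Z = Add(27, Mul(-9, 7)) = Add(27, -63) = -36)
Function('M')(P) = Add(2, Mul(36, P)) (Function('M')(P) = Add(2, Mul(-1, Mul(P, -36))) = Add(2, Mul(-1, Mul(-36, P))) = Add(2, Mul(36, P)))
Function('z')(O) = Mul(Rational(1, 2), Pow(O, -1)) (Function('z')(O) = Pow(Mul(2, O), -1) = Mul(Rational(1, 2), Pow(O, -1)))
Function('l')(u, t) = Rational(1, 2) (Function('l')(u, t) = Mul(Mul(Rational(1, 2), Pow(u, -1)), u) = Rational(1, 2))
d = -10870 (d = Add(2, Mul(36, -302)) = Add(2, -10872) = -10870)
Add(Add(d, Mul(-1, Function('l')(Function('V')(7), -111))), -90398) = Add(Add(-10870, Mul(-1, Rational(1, 2))), -90398) = Add(Add(-10870, Rational(-1, 2)), -90398) = Add(Rational(-21741, 2), -90398) = Rational(-202537, 2)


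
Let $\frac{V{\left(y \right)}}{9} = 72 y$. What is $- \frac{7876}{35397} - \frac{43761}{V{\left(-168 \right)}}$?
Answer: $\frac{2846071}{15857856} \approx 0.17947$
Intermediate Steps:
$V{\left(y \right)} = 648 y$ ($V{\left(y \right)} = 9 \cdot 72 y = 648 y$)
$- \frac{7876}{35397} - \frac{43761}{V{\left(-168 \right)}} = - \frac{7876}{35397} - \frac{43761}{648 \left(-168\right)} = \left(-7876\right) \frac{1}{35397} - \frac{43761}{-108864} = - \frac{7876}{35397} - - \frac{14587}{36288} = - \frac{7876}{35397} + \frac{14587}{36288} = \frac{2846071}{15857856}$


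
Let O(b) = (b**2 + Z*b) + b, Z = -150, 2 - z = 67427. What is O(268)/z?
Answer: -31892/67425 ≈ -0.47300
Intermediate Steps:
z = -67425 (z = 2 - 1*67427 = 2 - 67427 = -67425)
O(b) = b**2 - 149*b (O(b) = (b**2 - 150*b) + b = b**2 - 149*b)
O(268)/z = (268*(-149 + 268))/(-67425) = (268*119)*(-1/67425) = 31892*(-1/67425) = -31892/67425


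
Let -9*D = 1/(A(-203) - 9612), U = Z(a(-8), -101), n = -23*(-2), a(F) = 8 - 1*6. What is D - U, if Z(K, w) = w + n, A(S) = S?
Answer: 4858426/88335 ≈ 55.000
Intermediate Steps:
a(F) = 2 (a(F) = 8 - 6 = 2)
n = 46
Z(K, w) = 46 + w (Z(K, w) = w + 46 = 46 + w)
U = -55 (U = 46 - 101 = -55)
D = 1/88335 (D = -1/(9*(-203 - 9612)) = -⅑/(-9815) = -⅑*(-1/9815) = 1/88335 ≈ 1.1321e-5)
D - U = 1/88335 - 1*(-55) = 1/88335 + 55 = 4858426/88335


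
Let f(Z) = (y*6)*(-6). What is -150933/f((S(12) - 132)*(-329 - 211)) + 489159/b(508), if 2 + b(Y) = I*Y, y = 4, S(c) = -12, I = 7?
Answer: 101142463/85296 ≈ 1185.8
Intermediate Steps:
b(Y) = -2 + 7*Y
f(Z) = -144 (f(Z) = (4*6)*(-6) = 24*(-6) = -144)
-150933/f((S(12) - 132)*(-329 - 211)) + 489159/b(508) = -150933/(-144) + 489159/(-2 + 7*508) = -150933*(-1/144) + 489159/(-2 + 3556) = 50311/48 + 489159/3554 = 101142463/85296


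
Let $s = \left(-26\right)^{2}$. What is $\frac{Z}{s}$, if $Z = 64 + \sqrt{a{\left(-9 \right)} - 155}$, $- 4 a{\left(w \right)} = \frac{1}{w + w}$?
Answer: $\frac{16}{169} + \frac{i \sqrt{22318}}{8112} \approx 0.094675 + 0.018416 i$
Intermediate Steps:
$a{\left(w \right)} = - \frac{1}{8 w}$ ($a{\left(w \right)} = - \frac{1}{4 \left(w + w\right)} = - \frac{1}{4 \cdot 2 w} = - \frac{\frac{1}{2} \frac{1}{w}}{4} = - \frac{1}{8 w}$)
$Z = 64 + \frac{i \sqrt{22318}}{12}$ ($Z = 64 + \sqrt{- \frac{1}{8 \left(-9\right)} - 155} = 64 + \sqrt{\left(- \frac{1}{8}\right) \left(- \frac{1}{9}\right) - 155} = 64 + \sqrt{\frac{1}{72} - 155} = 64 + \sqrt{- \frac{11159}{72}} = 64 + \frac{i \sqrt{22318}}{12} \approx 64.0 + 12.449 i$)
$s = 676$
$\frac{Z}{s} = \frac{64 + \frac{i \sqrt{22318}}{12}}{676} = \left(64 + \frac{i \sqrt{22318}}{12}\right) \frac{1}{676} = \frac{16}{169} + \frac{i \sqrt{22318}}{8112}$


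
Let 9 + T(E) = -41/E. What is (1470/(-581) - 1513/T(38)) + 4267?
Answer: 140335235/31789 ≈ 4414.6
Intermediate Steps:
T(E) = -9 - 41/E
(1470/(-581) - 1513/T(38)) + 4267 = (1470/(-581) - 1513/(-9 - 41/38)) + 4267 = (1470*(-1/581) - 1513/(-9 - 41*1/38)) + 4267 = (-210/83 - 1513/(-9 - 41/38)) + 4267 = (-210/83 - 1513/(-383/38)) + 4267 = (-210/83 - 1513*(-38/383)) + 4267 = (-210/83 + 57494/383) + 4267 = 4691572/31789 + 4267 = 140335235/31789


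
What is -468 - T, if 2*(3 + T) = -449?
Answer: -481/2 ≈ -240.50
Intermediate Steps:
T = -455/2 (T = -3 + (1/2)*(-449) = -3 - 449/2 = -455/2 ≈ -227.50)
-468 - T = -468 - 1*(-455/2) = -468 + 455/2 = -481/2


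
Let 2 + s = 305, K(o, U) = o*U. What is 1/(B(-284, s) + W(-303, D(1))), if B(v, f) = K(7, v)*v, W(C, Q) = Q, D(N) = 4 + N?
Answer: 1/564597 ≈ 1.7712e-6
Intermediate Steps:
K(o, U) = U*o
s = 303 (s = -2 + 305 = 303)
B(v, f) = 7*v**2 (B(v, f) = (v*7)*v = (7*v)*v = 7*v**2)
1/(B(-284, s) + W(-303, D(1))) = 1/(7*(-284)**2 + (4 + 1)) = 1/(7*80656 + 5) = 1/(564592 + 5) = 1/564597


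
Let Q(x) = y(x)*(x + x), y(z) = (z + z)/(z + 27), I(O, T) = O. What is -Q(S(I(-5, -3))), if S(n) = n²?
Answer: -625/13 ≈ -48.077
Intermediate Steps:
y(z) = 2*z/(27 + z) (y(z) = (2*z)/(27 + z) = 2*z/(27 + z))
Q(x) = 4*x²/(27 + x) (Q(x) = (2*x/(27 + x))*(x + x) = (2*x/(27 + x))*(2*x) = 4*x²/(27 + x))
-Q(S(I(-5, -3))) = -4*((-5)²)²/(27 + (-5)²) = -4*25²/(27 + 25) = -4*625/52 = -1*625/13 = -625/13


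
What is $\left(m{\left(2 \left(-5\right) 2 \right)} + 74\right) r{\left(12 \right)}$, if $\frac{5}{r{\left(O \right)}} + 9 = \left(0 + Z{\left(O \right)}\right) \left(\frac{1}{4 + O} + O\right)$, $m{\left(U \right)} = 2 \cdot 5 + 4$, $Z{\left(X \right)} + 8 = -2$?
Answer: $- \frac{3520}{1037} \approx -3.3944$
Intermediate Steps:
$Z{\left(X \right)} = -10$ ($Z{\left(X \right)} = -8 - 2 = -10$)
$m{\left(U \right)} = 14$ ($m{\left(U \right)} = 10 + 4 = 14$)
$r{\left(O \right)} = \frac{5}{-9 - 10 O - \frac{10}{4 + O}}$ ($r{\left(O \right)} = \frac{5}{-9 + \left(0 - 10\right) \left(\frac{1}{4 + O} + O\right)} = \frac{5}{-9 - 10 \left(O + \frac{1}{4 + O}\right)} = \frac{5}{-9 - \left(10 O + \frac{10}{4 + O}\right)} = \frac{5}{-9 - 10 O - \frac{10}{4 + O}}$)
$\left(m{\left(2 \left(-5\right) 2 \right)} + 74\right) r{\left(12 \right)} = \left(14 + 74\right) \frac{5 \left(4 + 12\right)}{-46 - 588 - 10 \cdot 12^{2}} = 88 \cdot 5 \frac{1}{-46 - 588 - 1440} \cdot 16 = 88 \cdot 5 \frac{1}{-2074} \cdot 16 = 88 \cdot 5 \left(- \frac{1}{2074}\right) 16 = 88 \left(- \frac{40}{1037}\right) = - \frac{3520}{1037}$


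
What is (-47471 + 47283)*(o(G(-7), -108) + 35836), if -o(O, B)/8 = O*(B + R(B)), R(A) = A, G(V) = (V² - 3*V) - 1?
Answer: -29152784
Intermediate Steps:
G(V) = -1 + V² - 3*V
o(O, B) = -16*B*O (o(O, B) = -8*O*(B + B) = -8*O*2*B = -16*B*O)
(-47471 + 47283)*(o(G(-7), -108) + 35836) = (-47471 + 47283)*(-16*(-108)*(-1 + (-7)² - 3*(-7)) + 35836) = -188*(-16*(-108)*(-1 + 49 + 21) + 35836) = -188*(-16*(-108)*69 + 35836) = -188*(119232 + 35836) = -188*155068 = -29152784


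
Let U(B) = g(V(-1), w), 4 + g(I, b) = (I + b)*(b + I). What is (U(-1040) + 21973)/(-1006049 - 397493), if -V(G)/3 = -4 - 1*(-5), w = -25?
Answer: -22753/1403542 ≈ -0.016211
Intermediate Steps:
V(G) = -3 (V(G) = -3*(-4 - 1*(-5)) = -3*(-4 + 5) = -3*1 = -3)
g(I, b) = -4 + (I + b)² (g(I, b) = -4 + (I + b)*(b + I) = -4 + (I + b)*(I + b) = -4 + (I + b)²)
U(B) = 780 (U(B) = -4 + (-3 - 25)² = -4 + (-28)² = -4 + 784 = 780)
(U(-1040) + 21973)/(-1006049 - 397493) = (780 + 21973)/(-1006049 - 397493) = 22753/(-1403542) = 22753*(-1/1403542) = -22753/1403542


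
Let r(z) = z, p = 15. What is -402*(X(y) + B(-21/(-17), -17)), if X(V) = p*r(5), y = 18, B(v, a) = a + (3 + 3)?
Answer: -25728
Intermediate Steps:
B(v, a) = 6 + a (B(v, a) = a + 6 = 6 + a)
X(V) = 75 (X(V) = 15*5 = 75)
-402*(X(y) + B(-21/(-17), -17)) = -402*(75 + (6 - 17)) = -402*(75 - 11) = -402*64 = -25728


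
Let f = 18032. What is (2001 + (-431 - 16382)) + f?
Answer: 3220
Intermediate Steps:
(2001 + (-431 - 16382)) + f = (2001 + (-431 - 16382)) + 18032 = (2001 - 16813) + 18032 = -14812 + 18032 = 3220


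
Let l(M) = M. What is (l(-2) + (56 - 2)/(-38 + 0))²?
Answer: 4225/361 ≈ 11.704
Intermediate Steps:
(l(-2) + (56 - 2)/(-38 + 0))² = (-2 + (56 - 2)/(-38 + 0))² = (-2 + 54/(-38))² = (-2 + 54*(-1/38))² = (-2 - 27/19)² = (-65/19)² = 4225/361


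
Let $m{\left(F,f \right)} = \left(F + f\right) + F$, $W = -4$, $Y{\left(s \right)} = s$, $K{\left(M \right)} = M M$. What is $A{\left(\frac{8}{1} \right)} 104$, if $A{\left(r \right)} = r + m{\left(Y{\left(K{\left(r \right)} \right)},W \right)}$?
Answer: $13728$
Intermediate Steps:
$K{\left(M \right)} = M^{2}$
$m{\left(F,f \right)} = f + 2 F$
$A{\left(r \right)} = -4 + r + 2 r^{2}$ ($A{\left(r \right)} = r + \left(-4 + 2 r^{2}\right) = -4 + r + 2 r^{2}$)
$A{\left(\frac{8}{1} \right)} 104 = \left(-4 + \frac{8}{1} + 2 \left(\frac{8}{1}\right)^{2}\right) 104 = \left(-4 + 8 \cdot 1 + 2 \left(8 \cdot 1\right)^{2}\right) 104 = \left(-4 + 8 + 2 \cdot 8^{2}\right) 104 = \left(-4 + 8 + 2 \cdot 64\right) 104 = \left(-4 + 8 + 128\right) 104 = 132 \cdot 104 = 13728$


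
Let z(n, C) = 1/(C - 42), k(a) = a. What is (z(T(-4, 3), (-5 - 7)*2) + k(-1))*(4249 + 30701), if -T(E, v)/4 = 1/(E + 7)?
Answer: -390275/11 ≈ -35480.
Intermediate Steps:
T(E, v) = -4/(7 + E) (T(E, v) = -4/(E + 7) = -4/(7 + E))
z(n, C) = 1/(-42 + C)
(z(T(-4, 3), (-5 - 7)*2) + k(-1))*(4249 + 30701) = (1/(-42 + (-5 - 7)*2) - 1)*(4249 + 30701) = (1/(-42 - 12*2) - 1)*34950 = (1/(-42 - 24) - 1)*34950 = (1/(-66) - 1)*34950 = (-1/66 - 1)*34950 = -67/66*34950 = -390275/11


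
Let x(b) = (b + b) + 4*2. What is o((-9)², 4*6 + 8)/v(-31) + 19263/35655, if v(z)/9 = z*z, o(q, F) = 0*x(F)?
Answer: 6421/11885 ≈ 0.54026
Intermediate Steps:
x(b) = 8 + 2*b (x(b) = 2*b + 8 = 8 + 2*b)
o(q, F) = 0 (o(q, F) = 0*(8 + 2*F) = 0)
v(z) = 9*z² (v(z) = 9*(z*z) = 9*z²)
o((-9)², 4*6 + 8)/v(-31) + 19263/35655 = 0/((9*(-31)²)) + 19263/35655 = 0/((9*961)) + 19263*(1/35655) = 0/8649 + 6421/11885 = 0*(1/8649) + 6421/11885 = 0 + 6421/11885 = 6421/11885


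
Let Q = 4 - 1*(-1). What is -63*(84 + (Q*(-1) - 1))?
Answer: -4914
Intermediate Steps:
Q = 5 (Q = 4 + 1 = 5)
-63*(84 + (Q*(-1) - 1)) = -63*(84 + (5*(-1) - 1)) = -63*(84 + (-5 - 1)) = -63*(84 - 6) = -63*78 = -4914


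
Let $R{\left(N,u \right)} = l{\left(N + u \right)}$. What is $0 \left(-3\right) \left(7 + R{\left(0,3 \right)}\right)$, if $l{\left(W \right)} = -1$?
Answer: $0$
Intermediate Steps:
$R{\left(N,u \right)} = -1$
$0 \left(-3\right) \left(7 + R{\left(0,3 \right)}\right) = 0 \left(-3\right) \left(7 - 1\right) = 0 \cdot 6 = 0$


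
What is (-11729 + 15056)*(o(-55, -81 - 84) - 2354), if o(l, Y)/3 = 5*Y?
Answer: -16066083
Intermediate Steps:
o(l, Y) = 15*Y (o(l, Y) = 3*(5*Y) = 15*Y)
(-11729 + 15056)*(o(-55, -81 - 84) - 2354) = (-11729 + 15056)*(15*(-81 - 84) - 2354) = 3327*(15*(-165) - 2354) = 3327*(-2475 - 2354) = 3327*(-4829) = -16066083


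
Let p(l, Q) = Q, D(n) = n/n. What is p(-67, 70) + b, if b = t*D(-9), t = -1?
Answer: 69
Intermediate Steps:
D(n) = 1
b = -1 (b = -1*1 = -1)
p(-67, 70) + b = 70 - 1 = 69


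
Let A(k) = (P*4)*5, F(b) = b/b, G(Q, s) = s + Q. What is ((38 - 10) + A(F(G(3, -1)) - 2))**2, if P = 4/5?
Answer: 1936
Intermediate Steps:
G(Q, s) = Q + s
F(b) = 1
P = 4/5 (P = 4*(1/5) = 4/5 ≈ 0.80000)
A(k) = 16 (A(k) = ((4/5)*4)*5 = (16/5)*5 = 16)
((38 - 10) + A(F(G(3, -1)) - 2))**2 = ((38 - 10) + 16)**2 = (28 + 16)**2 = 44**2 = 1936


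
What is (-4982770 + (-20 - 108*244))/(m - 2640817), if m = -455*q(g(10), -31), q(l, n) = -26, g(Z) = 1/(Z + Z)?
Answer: 1669714/876329 ≈ 1.9053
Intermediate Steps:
g(Z) = 1/(2*Z)
m = 11830 (m = -455*(-26) = 11830)
(-4982770 + (-20 - 108*244))/(m - 2640817) = (-4982770 + (-20 - 108*244))/(11830 - 2640817) = (-4982770 + (-20 - 26352))/(-2628987) = (-4982770 - 26372)*(-1/2628987) = -5009142*(-1/2628987) = 1669714/876329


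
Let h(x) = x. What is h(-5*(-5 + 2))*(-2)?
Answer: -30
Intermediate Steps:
h(-5*(-5 + 2))*(-2) = -5*(-5 + 2)*(-2) = -5*(-3)*(-2) = 15*(-2) = -30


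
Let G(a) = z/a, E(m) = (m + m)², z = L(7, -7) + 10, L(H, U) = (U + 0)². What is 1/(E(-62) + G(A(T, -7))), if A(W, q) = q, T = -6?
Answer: 7/107573 ≈ 6.5072e-5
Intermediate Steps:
L(H, U) = U²
z = 59 (z = (-7)² + 10 = 49 + 10 = 59)
E(m) = 4*m² (E(m) = (2*m)² = 4*m²)
G(a) = 59/a
1/(E(-62) + G(A(T, -7))) = 1/(4*(-62)² + 59/(-7)) = 1/(4*3844 + 59*(-⅐)) = 1/(15376 - 59/7) = 1/(107573/7) = 7/107573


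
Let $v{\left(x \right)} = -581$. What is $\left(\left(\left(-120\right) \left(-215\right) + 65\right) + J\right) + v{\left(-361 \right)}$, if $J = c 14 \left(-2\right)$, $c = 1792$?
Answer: $-24892$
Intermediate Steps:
$J = -50176$ ($J = 1792 \cdot 14 \left(-2\right) = 1792 \left(-28\right) = -50176$)
$\left(\left(\left(-120\right) \left(-215\right) + 65\right) + J\right) + v{\left(-361 \right)} = \left(\left(\left(-120\right) \left(-215\right) + 65\right) - 50176\right) - 581 = \left(\left(25800 + 65\right) - 50176\right) - 581 = \left(25865 - 50176\right) - 581 = -24311 - 581 = -24892$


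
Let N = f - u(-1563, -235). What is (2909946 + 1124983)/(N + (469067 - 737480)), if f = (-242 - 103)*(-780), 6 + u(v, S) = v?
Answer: 4034929/2256 ≈ 1788.5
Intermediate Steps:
u(v, S) = -6 + v
f = 269100 (f = -345*(-780) = 269100)
N = 270669 (N = 269100 - (-6 - 1563) = 269100 - 1*(-1569) = 269100 + 1569 = 270669)
(2909946 + 1124983)/(N + (469067 - 737480)) = (2909946 + 1124983)/(270669 + (469067 - 737480)) = 4034929/(270669 - 268413) = 4034929/2256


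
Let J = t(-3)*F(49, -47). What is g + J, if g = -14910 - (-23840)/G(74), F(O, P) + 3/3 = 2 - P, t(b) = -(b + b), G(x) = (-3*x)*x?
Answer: -60058514/4107 ≈ -14623.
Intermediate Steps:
G(x) = -3*x²
t(b) = -2*b
F(O, P) = 1 - P (F(O, P) = -1 + (2 - P) = 1 - P)
J = 288 (J = (-2*(-3))*(1 - 1*(-47)) = 6*(1 + 47) = 6*48 = 288)
g = -61241330/4107 (g = -14910 - (-23840)/((-3*74²)) = -14910 - (-23840)/((-3*5476)) = -14910 - (-23840)/(-16428) = -14910 - (-23840)*(-1)/16428 = -14910 - 1*5960/4107 = -14910 - 5960/4107 = -61241330/4107 ≈ -14911.)
g + J = -61241330/4107 + 288 = -60058514/4107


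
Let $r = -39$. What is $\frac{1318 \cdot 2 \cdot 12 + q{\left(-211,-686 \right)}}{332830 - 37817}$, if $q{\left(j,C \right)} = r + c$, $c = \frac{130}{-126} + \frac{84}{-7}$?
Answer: $\frac{1989538}{18585819} \approx 0.10705$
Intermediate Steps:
$c = - \frac{821}{63}$ ($c = 130 \left(- \frac{1}{126}\right) + 84 \left(- \frac{1}{7}\right) = - \frac{65}{63} - 12 = - \frac{821}{63} \approx -13.032$)
$q{\left(j,C \right)} = - \frac{3278}{63}$ ($q{\left(j,C \right)} = -39 - \frac{821}{63} = - \frac{3278}{63}$)
$\frac{1318 \cdot 2 \cdot 12 + q{\left(-211,-686 \right)}}{332830 - 37817} = \frac{1318 \cdot 2 \cdot 12 - \frac{3278}{63}}{332830 - 37817} = \frac{1318 \cdot 24 - \frac{3278}{63}}{295013} = \left(31632 - \frac{3278}{63}\right) \frac{1}{295013} = \frac{1989538}{63} \cdot \frac{1}{295013} = \frac{1989538}{18585819}$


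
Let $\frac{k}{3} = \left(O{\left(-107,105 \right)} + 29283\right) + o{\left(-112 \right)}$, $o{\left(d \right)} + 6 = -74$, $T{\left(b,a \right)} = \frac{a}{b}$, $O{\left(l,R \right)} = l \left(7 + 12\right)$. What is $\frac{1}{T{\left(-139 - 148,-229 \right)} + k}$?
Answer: $\frac{287}{23393599} \approx 1.2268 \cdot 10^{-5}$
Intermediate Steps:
$O{\left(l,R \right)} = 19 l$ ($O{\left(l,R \right)} = l 19 = 19 l$)
$o{\left(d \right)} = -80$ ($o{\left(d \right)} = -6 - 74 = -80$)
$k = 81510$ ($k = 3 \left(\left(19 \left(-107\right) + 29283\right) - 80\right) = 3 \left(\left(-2033 + 29283\right) - 80\right) = 3 \left(27250 - 80\right) = 3 \cdot 27170 = 81510$)
$\frac{1}{T{\left(-139 - 148,-229 \right)} + k} = \frac{1}{- \frac{229}{-139 - 148} + 81510} = \frac{1}{- \frac{229}{-287} + 81510} = \frac{1}{\left(-229\right) \left(- \frac{1}{287}\right) + 81510} = \frac{1}{\frac{229}{287} + 81510} = \frac{1}{\frac{23393599}{287}} = \frac{287}{23393599}$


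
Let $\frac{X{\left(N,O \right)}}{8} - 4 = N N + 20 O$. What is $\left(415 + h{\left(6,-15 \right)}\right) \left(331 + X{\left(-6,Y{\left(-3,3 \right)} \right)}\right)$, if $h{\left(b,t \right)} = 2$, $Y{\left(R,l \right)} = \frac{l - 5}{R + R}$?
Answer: $293707$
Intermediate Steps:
$Y{\left(R,l \right)} = \frac{-5 + l}{2 R}$
$X{\left(N,O \right)} = 32 + 8 N^{2} + 160 O$ ($X{\left(N,O \right)} = 32 + 8 \left(N N + 20 O\right) = 32 + 8 \left(N^{2} + 20 O\right) = 32 + \left(8 N^{2} + 160 O\right) = 32 + 8 N^{2} + 160 O$)
$\left(415 + h{\left(6,-15 \right)}\right) \left(331 + X{\left(-6,Y{\left(-3,3 \right)} \right)}\right) = \left(415 + 2\right) \left(331 + \left(32 + 8 \left(-6\right)^{2} + 160 \frac{-5 + 3}{2 \left(-3\right)}\right)\right) = 417 \left(331 + \left(32 + 8 \cdot 36 + 160 \cdot \frac{1}{2} \left(- \frac{1}{3}\right) \left(-2\right)\right)\right) = 417 \left(331 + \left(32 + 288 + 160 \cdot \frac{1}{3}\right)\right) = 417 \left(331 + \left(32 + 288 + \frac{160}{3}\right)\right) = 417 \left(331 + \frac{1120}{3}\right) = 417 \cdot \frac{2113}{3} = 293707$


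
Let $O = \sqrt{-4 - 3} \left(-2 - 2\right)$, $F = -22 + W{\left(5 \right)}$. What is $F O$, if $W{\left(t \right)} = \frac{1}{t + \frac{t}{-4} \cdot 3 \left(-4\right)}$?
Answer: $\frac{439 i \sqrt{7}}{5} \approx 232.3 i$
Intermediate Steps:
$W{\left(t \right)} = \frac{1}{4 t}$ ($W{\left(t \right)} = \frac{1}{t + t \left(- \frac{1}{4}\right) 3 \left(-4\right)} = \frac{1}{t + - \frac{t}{4} \cdot 3 \left(-4\right)} = \frac{1}{t + - \frac{3 t}{4} \left(-4\right)} = \frac{1}{t + 3 t} = \frac{1}{4 t}$)
$F = - \frac{439}{20}$ ($F = -22 + \frac{1}{4 \cdot 5} = -22 + \frac{1}{4} \cdot \frac{1}{5} = -22 + \frac{1}{20} = - \frac{439}{20} \approx -21.95$)
$O = - 4 i \sqrt{7}$ ($O = \sqrt{-7} \left(-2 - 2\right) = i \sqrt{7} \left(-4\right) = - 4 i \sqrt{7} \approx - 10.583 i$)
$F O = - \frac{439 \left(- 4 i \sqrt{7}\right)}{20} = \frac{439 i \sqrt{7}}{5}$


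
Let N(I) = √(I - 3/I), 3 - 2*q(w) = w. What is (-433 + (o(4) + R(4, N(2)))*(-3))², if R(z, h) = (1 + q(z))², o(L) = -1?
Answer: 2968729/16 ≈ 1.8555e+5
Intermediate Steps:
q(w) = 3/2 - w/2
R(z, h) = (5/2 - z/2)² (R(z, h) = (1 + (3/2 - z/2))² = (5/2 - z/2)²)
(-433 + (o(4) + R(4, N(2)))*(-3))² = (-433 + (-1 + (-5 + 4)²/4)*(-3))² = (-433 + (-1 + (¼)*(-1)²)*(-3))² = (-433 + (-1 + (¼)*1)*(-3))² = (-433 + (-1 + ¼)*(-3))² = (-433 - ¾*(-3))² = (-433 + 9/4)² = (-1723/4)² = 2968729/16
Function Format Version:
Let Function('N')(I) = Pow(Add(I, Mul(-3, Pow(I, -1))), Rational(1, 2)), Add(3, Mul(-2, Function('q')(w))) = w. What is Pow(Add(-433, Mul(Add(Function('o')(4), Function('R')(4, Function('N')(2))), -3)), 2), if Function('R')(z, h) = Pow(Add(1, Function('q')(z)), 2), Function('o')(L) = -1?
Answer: Rational(2968729, 16) ≈ 1.8555e+5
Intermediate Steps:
Function('q')(w) = Add(Rational(3, 2), Mul(Rational(-1, 2), w))
Function('R')(z, h) = Pow(Add(Rational(5, 2), Mul(Rational(-1, 2), z)), 2) (Function('R')(z, h) = Pow(Add(1, Add(Rational(3, 2), Mul(Rational(-1, 2), z))), 2) = Pow(Add(Rational(5, 2), Mul(Rational(-1, 2), z)), 2))
Pow(Add(-433, Mul(Add(Function('o')(4), Function('R')(4, Function('N')(2))), -3)), 2) = Pow(Add(-433, Mul(Add(-1, Mul(Rational(1, 4), Pow(Add(-5, 4), 2))), -3)), 2) = Pow(Add(-433, Mul(Add(-1, Mul(Rational(1, 4), Pow(-1, 2))), -3)), 2) = Pow(Add(-433, Mul(Add(-1, Mul(Rational(1, 4), 1)), -3)), 2) = Pow(Add(-433, Mul(Add(-1, Rational(1, 4)), -3)), 2) = Pow(Add(-433, Mul(Rational(-3, 4), -3)), 2) = Pow(Add(-433, Rational(9, 4)), 2) = Pow(Rational(-1723, 4), 2) = Rational(2968729, 16)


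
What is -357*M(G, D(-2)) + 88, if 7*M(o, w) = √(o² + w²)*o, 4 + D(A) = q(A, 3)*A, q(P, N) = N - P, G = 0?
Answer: 88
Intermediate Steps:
D(A) = -4 + A*(3 - A) (D(A) = -4 + (3 - A)*A = -4 + A*(3 - A))
M(o, w) = o*√(o² + w²)/7 (M(o, w) = (√(o² + w²)*o)/7 = (o*√(o² + w²))/7 = o*√(o² + w²)/7)
-357*M(G, D(-2)) + 88 = -51*0*√(0² + (-4 - 1*(-2)*(-3 - 2))²) + 88 = -51*0*√(0 + (-4 - 1*(-2)*(-5))²) + 88 = -51*0*√(0 + (-4 - 10)²) + 88 = -51*0*√(0 + (-14)²) + 88 = -51*0*√(0 + 196) + 88 = -51*0*√196 + 88 = -51*0*14 + 88 = -357*0 + 88 = 0 + 88 = 88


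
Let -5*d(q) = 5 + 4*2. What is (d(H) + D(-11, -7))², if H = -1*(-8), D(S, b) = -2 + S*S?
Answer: 338724/25 ≈ 13549.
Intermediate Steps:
D(S, b) = -2 + S²
H = 8
d(q) = -13/5 (d(q) = -(5 + 4*2)/5 = -(5 + 8)/5 = -⅕*13 = -13/5)
(d(H) + D(-11, -7))² = (-13/5 + (-2 + (-11)²))² = (-13/5 + (-2 + 121))² = (-13/5 + 119)² = (582/5)² = 338724/25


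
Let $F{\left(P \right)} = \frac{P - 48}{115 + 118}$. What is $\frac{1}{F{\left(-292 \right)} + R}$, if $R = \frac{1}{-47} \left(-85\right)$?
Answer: $\frac{10951}{3825} \approx 2.863$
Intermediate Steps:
$F{\left(P \right)} = - \frac{48}{233} + \frac{P}{233}$ ($F{\left(P \right)} = \frac{-48 + P}{233} = \left(-48 + P\right) \frac{1}{233} = - \frac{48}{233} + \frac{P}{233}$)
$R = \frac{85}{47}$ ($R = \left(- \frac{1}{47}\right) \left(-85\right) = \frac{85}{47} \approx 1.8085$)
$\frac{1}{F{\left(-292 \right)} + R} = \frac{1}{\left(- \frac{48}{233} + \frac{1}{233} \left(-292\right)\right) + \frac{85}{47}} = \frac{1}{\left(- \frac{48}{233} - \frac{292}{233}\right) + \frac{85}{47}} = \frac{1}{- \frac{340}{233} + \frac{85}{47}} = \frac{1}{\frac{3825}{10951}} = \frac{10951}{3825}$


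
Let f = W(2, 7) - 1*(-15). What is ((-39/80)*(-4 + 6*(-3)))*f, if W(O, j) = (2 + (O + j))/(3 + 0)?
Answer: 1001/5 ≈ 200.20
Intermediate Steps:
W(O, j) = ⅔ + O/3 + j/3 (W(O, j) = (2 + O + j)/3 = (2 + O + j)*(⅓) = ⅔ + O/3 + j/3)
f = 56/3 (f = (⅔ + (⅓)*2 + (⅓)*7) - 1*(-15) = (⅔ + ⅔ + 7/3) + 15 = 11/3 + 15 = 56/3 ≈ 18.667)
((-39/80)*(-4 + 6*(-3)))*f = ((-39/80)*(-4 + 6*(-3)))*(56/3) = ((-39*1/80)*(-4 - 18))*(56/3) = -39/80*(-22)*(56/3) = (429/40)*(56/3) = 1001/5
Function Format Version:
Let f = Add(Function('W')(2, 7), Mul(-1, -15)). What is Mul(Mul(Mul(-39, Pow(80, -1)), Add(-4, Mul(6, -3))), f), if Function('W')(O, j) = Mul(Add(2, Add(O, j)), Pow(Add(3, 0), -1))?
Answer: Rational(1001, 5) ≈ 200.20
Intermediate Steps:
Function('W')(O, j) = Add(Rational(2, 3), Mul(Rational(1, 3), O), Mul(Rational(1, 3), j)) (Function('W')(O, j) = Mul(Add(2, O, j), Pow(3, -1)) = Mul(Add(2, O, j), Rational(1, 3)) = Add(Rational(2, 3), Mul(Rational(1, 3), O), Mul(Rational(1, 3), j)))
f = Rational(56, 3) (f = Add(Add(Rational(2, 3), Mul(Rational(1, 3), 2), Mul(Rational(1, 3), 7)), Mul(-1, -15)) = Add(Add(Rational(2, 3), Rational(2, 3), Rational(7, 3)), 15) = Add(Rational(11, 3), 15) = Rational(56, 3) ≈ 18.667)
Mul(Mul(Mul(-39, Pow(80, -1)), Add(-4, Mul(6, -3))), f) = Mul(Mul(Mul(-39, Pow(80, -1)), Add(-4, Mul(6, -3))), Rational(56, 3)) = Mul(Mul(Mul(-39, Rational(1, 80)), Add(-4, -18)), Rational(56, 3)) = Mul(Mul(Rational(-39, 80), -22), Rational(56, 3)) = Mul(Rational(429, 40), Rational(56, 3)) = Rational(1001, 5)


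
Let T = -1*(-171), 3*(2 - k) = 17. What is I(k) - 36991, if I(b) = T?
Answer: -36820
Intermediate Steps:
k = -11/3 (k = 2 - ⅓*17 = 2 - 17/3 = -11/3 ≈ -3.6667)
T = 171
I(b) = 171
I(k) - 36991 = 171 - 36991 = -36820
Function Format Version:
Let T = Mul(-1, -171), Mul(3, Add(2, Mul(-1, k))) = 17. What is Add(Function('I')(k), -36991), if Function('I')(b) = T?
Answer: -36820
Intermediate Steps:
k = Rational(-11, 3) (k = Add(2, Mul(Rational(-1, 3), 17)) = Add(2, Rational(-17, 3)) = Rational(-11, 3) ≈ -3.6667)
T = 171
Function('I')(b) = 171
Add(Function('I')(k), -36991) = Add(171, -36991) = -36820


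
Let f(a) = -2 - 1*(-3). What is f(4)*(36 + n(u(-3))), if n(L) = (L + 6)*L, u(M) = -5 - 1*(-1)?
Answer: 28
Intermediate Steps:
u(M) = -4 (u(M) = -5 + 1 = -4)
n(L) = L*(6 + L) (n(L) = (6 + L)*L = L*(6 + L))
f(a) = 1 (f(a) = -2 + 3 = 1)
f(4)*(36 + n(u(-3))) = 1*(36 - 4*(6 - 4)) = 1*(36 - 4*2) = 1*(36 - 8) = 1*28 = 28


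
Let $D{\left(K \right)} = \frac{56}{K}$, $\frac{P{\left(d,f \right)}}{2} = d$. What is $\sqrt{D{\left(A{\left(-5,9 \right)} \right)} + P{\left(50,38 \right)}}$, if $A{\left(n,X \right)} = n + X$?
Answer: $\sqrt{114} \approx 10.677$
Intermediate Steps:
$P{\left(d,f \right)} = 2 d$
$A{\left(n,X \right)} = X + n$
$\sqrt{D{\left(A{\left(-5,9 \right)} \right)} + P{\left(50,38 \right)}} = \sqrt{\frac{56}{9 - 5} + 2 \cdot 50} = \sqrt{\frac{56}{4} + 100} = \sqrt{56 \cdot \frac{1}{4} + 100} = \sqrt{14 + 100} = \sqrt{114}$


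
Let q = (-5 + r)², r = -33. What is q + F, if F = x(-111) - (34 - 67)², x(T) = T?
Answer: 244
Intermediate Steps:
F = -1200 (F = -111 - (34 - 67)² = -111 - 1*(-33)² = -111 - 1*1089 = -111 - 1089 = -1200)
q = 1444 (q = (-5 - 33)² = (-38)² = 1444)
q + F = 1444 - 1200 = 244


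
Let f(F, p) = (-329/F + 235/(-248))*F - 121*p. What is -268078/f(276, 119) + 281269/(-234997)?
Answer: 3644448971073/218394696947 ≈ 16.687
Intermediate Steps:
f(F, p) = -121*p + F*(-235/248 - 329/F) (f(F, p) = (-329/F + 235*(-1/248))*F - 121*p = (-329/F - 235/248)*F - 121*p = (-235/248 - 329/F)*F - 121*p = F*(-235/248 - 329/F) - 121*p = -121*p + F*(-235/248 - 329/F))
-268078/f(276, 119) + 281269/(-234997) = -268078/(-329 - 121*119 - 235/248*276) + 281269/(-234997) = -268078/(-329 - 14399 - 16215/62) + 281269*(-1/234997) = -268078/(-929351/62) - 281269/234997 = -268078*(-62/929351) - 281269/234997 = 16620836/929351 - 281269/234997 = 3644448971073/218394696947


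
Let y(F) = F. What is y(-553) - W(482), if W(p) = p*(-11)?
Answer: 4749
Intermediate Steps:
W(p) = -11*p
y(-553) - W(482) = -553 - (-11)*482 = -553 - 1*(-5302) = -553 + 5302 = 4749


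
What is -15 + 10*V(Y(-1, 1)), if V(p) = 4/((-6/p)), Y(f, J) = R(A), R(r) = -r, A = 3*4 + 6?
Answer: 105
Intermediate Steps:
A = 18 (A = 12 + 6 = 18)
Y(f, J) = -18 (Y(f, J) = -1*18 = -18)
V(p) = -2*p/3 (V(p) = 4*(-p/6) = -2*p/3)
-15 + 10*V(Y(-1, 1)) = -15 + 10*(-2/3*(-18)) = -15 + 10*12 = -15 + 120 = 105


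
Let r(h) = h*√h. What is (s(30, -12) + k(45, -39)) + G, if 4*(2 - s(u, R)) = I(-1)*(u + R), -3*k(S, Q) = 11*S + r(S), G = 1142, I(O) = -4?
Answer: 997 - 45*√5 ≈ 896.38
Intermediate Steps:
r(h) = h^(3/2)
k(S, Q) = -11*S/3 - S^(3/2)/3 (k(S, Q) = -(11*S + S^(3/2))/3 = -(S^(3/2) + 11*S)/3 = -11*S/3 - S^(3/2)/3)
s(u, R) = 2 + R + u (s(u, R) = 2 - (-1)*(u + R) = 2 - (-1)*(R + u) = 2 - (-4*R - 4*u)/4 = 2 + (R + u) = 2 + R + u)
(s(30, -12) + k(45, -39)) + G = ((2 - 12 + 30) + (-11/3*45 - 45*√5)) + 1142 = (20 + (-165 - 45*√5)) + 1142 = (-145 - 45*√5) + 1142 = 997 - 45*√5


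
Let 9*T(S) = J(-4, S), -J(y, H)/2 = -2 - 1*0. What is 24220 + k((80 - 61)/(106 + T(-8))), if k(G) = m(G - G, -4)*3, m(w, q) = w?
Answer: 24220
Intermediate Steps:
J(y, H) = 4 (J(y, H) = -2*(-2 - 1*0) = -2*(-2 + 0) = -2*(-2) = 4)
T(S) = 4/9 (T(S) = (1/9)*4 = 4/9)
k(G) = 0 (k(G) = (G - G)*3 = 0*3 = 0)
24220 + k((80 - 61)/(106 + T(-8))) = 24220 + 0 = 24220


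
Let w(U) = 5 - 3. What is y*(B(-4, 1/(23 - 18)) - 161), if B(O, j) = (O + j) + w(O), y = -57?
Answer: 46398/5 ≈ 9279.6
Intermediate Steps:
w(U) = 2
B(O, j) = 2 + O + j (B(O, j) = (O + j) + 2 = 2 + O + j)
y*(B(-4, 1/(23 - 18)) - 161) = -57*((2 - 4 + 1/(23 - 18)) - 161) = -57*((2 - 4 + 1/5) - 161) = -57*(-9/5 - 161) = -57*(-814/5) = 46398/5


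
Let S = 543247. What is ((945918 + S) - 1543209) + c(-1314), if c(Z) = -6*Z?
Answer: -46160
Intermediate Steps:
((945918 + S) - 1543209) + c(-1314) = ((945918 + 543247) - 1543209) - 6*(-1314) = (1489165 - 1543209) + 7884 = -54044 + 7884 = -46160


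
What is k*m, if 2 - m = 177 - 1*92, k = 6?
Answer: -498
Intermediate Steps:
m = -83 (m = 2 - (177 - 1*92) = 2 - (177 - 92) = 2 - 1*85 = 2 - 85 = -83)
k*m = 6*(-83) = -498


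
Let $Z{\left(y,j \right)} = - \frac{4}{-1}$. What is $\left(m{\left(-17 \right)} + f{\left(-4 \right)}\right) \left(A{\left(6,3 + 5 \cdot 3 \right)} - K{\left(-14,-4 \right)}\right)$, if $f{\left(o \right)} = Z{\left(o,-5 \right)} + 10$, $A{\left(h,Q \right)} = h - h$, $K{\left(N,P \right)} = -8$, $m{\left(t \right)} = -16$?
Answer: $-16$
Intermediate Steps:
$Z{\left(y,j \right)} = 4$ ($Z{\left(y,j \right)} = \left(-4\right) \left(-1\right) = 4$)
$A{\left(h,Q \right)} = 0$
$f{\left(o \right)} = 14$ ($f{\left(o \right)} = 4 + 10 = 14$)
$\left(m{\left(-17 \right)} + f{\left(-4 \right)}\right) \left(A{\left(6,3 + 5 \cdot 3 \right)} - K{\left(-14,-4 \right)}\right) = \left(-16 + 14\right) \left(0 - -8\right) = - 2 \left(0 + 8\right) = \left(-2\right) 8 = -16$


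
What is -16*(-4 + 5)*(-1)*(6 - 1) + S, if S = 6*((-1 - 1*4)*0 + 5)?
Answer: 110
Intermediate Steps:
S = 30 (S = 6*((-1 - 4)*0 + 5) = 6*(-5*0 + 5) = 6*(0 + 5) = 6*5 = 30)
-16*(-4 + 5)*(-1)*(6 - 1) + S = -16*(-4 + 5)*(-1)*(6 - 1) + 30 = -16*1*(-1)*5 + 30 = -(-16)*5 + 30 = -16*(-5) + 30 = 80 + 30 = 110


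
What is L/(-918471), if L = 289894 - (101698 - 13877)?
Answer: -202073/918471 ≈ -0.22001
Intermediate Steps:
L = 202073 (L = 289894 - 1*87821 = 289894 - 87821 = 202073)
L/(-918471) = 202073/(-918471) = 202073*(-1/918471) = -202073/918471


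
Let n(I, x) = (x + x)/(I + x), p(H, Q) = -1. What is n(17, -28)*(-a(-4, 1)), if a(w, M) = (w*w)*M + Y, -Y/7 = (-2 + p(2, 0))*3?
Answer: -4424/11 ≈ -402.18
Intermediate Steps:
Y = 63 (Y = -7*(-2 - 1)*3 = -(-21)*3 = -7*(-9) = 63)
a(w, M) = 63 + M*w**2 (a(w, M) = (w*w)*M + 63 = w**2*M + 63 = M*w**2 + 63 = 63 + M*w**2)
n(I, x) = 2*x/(I + x) (n(I, x) = (2*x)/(I + x) = 2*x/(I + x))
n(17, -28)*(-a(-4, 1)) = (2*(-28)/(17 - 28))*(-(63 + 1*(-4)**2)) = (2*(-28)/(-11))*(-(63 + 1*16)) = (2*(-28)*(-1/11))*(-(63 + 16)) = 56*(-1*79)/11 = (56/11)*(-79) = -4424/11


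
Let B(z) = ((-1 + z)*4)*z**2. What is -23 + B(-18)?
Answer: -24647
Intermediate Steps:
B(z) = z**2*(-4 + 4*z) (B(z) = (-4 + 4*z)*z**2 = z**2*(-4 + 4*z))
-23 + B(-18) = -23 + 4*(-18)**2*(-1 - 18) = -23 + 4*324*(-19) = -23 - 24624 = -24647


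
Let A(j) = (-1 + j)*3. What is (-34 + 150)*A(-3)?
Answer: -1392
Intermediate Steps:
A(j) = -3 + 3*j
(-34 + 150)*A(-3) = (-34 + 150)*(-3 + 3*(-3)) = 116*(-3 - 9) = 116*(-12) = -1392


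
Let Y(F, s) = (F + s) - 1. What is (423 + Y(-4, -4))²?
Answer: 171396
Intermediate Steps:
Y(F, s) = -1 + F + s
(423 + Y(-4, -4))² = (423 + (-1 - 4 - 4))² = (423 - 9)² = 414² = 171396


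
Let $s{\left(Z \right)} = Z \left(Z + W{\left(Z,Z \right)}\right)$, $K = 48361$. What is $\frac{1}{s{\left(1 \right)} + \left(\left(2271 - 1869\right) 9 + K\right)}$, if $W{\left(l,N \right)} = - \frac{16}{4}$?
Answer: $\frac{1}{51976} \approx 1.924 \cdot 10^{-5}$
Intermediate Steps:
$W{\left(l,N \right)} = -4$ ($W{\left(l,N \right)} = \left(-16\right) \frac{1}{4} = -4$)
$s{\left(Z \right)} = Z \left(-4 + Z\right)$ ($s{\left(Z \right)} = Z \left(Z - 4\right) = Z \left(-4 + Z\right)$)
$\frac{1}{s{\left(1 \right)} + \left(\left(2271 - 1869\right) 9 + K\right)} = \frac{1}{1 \left(-4 + 1\right) + \left(\left(2271 - 1869\right) 9 + 48361\right)} = \frac{1}{1 \left(-3\right) + \left(402 \cdot 9 + 48361\right)} = \frac{1}{-3 + \left(3618 + 48361\right)} = \frac{1}{-3 + 51979} = \frac{1}{51976}$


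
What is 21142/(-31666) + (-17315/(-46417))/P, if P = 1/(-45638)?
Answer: -658530269743/38680019 ≈ -17025.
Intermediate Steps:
P = -1/45638 ≈ -2.1912e-5
21142/(-31666) + (-17315/(-46417))/P = 21142/(-31666) + (-17315/(-46417))/(-1/45638) = 21142*(-1/31666) - 17315*(-1/46417)*(-45638) = -10571/15833 + (17315/46417)*(-45638) = -10571/15833 - 41590630/2443 = -658530269743/38680019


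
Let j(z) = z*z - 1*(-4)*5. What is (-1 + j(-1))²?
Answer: 400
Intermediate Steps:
j(z) = 20 + z² (j(z) = z² + 4*5 = z² + 20 = 20 + z²)
(-1 + j(-1))² = (-1 + (20 + (-1)²))² = (-1 + (20 + 1))² = (-1 + 21)² = 20² = 400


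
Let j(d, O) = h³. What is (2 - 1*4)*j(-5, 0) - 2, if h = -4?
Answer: 126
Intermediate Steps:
j(d, O) = -64 (j(d, O) = (-4)³ = -64)
(2 - 1*4)*j(-5, 0) - 2 = (2 - 1*4)*(-64) - 2 = (2 - 4)*(-64) - 2 = -2*(-64) - 2 = 128 - 2 = 126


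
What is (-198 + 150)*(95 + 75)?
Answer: -8160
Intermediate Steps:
(-198 + 150)*(95 + 75) = -48*170 = -8160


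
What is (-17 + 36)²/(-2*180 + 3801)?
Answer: 361/3441 ≈ 0.10491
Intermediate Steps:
(-17 + 36)²/(-2*180 + 3801) = 19²/(-360 + 3801) = 361/3441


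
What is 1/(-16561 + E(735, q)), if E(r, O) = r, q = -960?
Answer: -1/15826 ≈ -6.3187e-5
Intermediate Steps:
1/(-16561 + E(735, q)) = 1/(-16561 + 735) = 1/(-15826) = -1/15826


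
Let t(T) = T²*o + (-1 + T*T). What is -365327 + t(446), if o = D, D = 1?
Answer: 32504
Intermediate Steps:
o = 1
t(T) = -1 + 2*T² (t(T) = T²*1 + (-1 + T*T) = T² + (-1 + T²) = -1 + 2*T²)
-365327 + t(446) = -365327 + (-1 + 2*446²) = -365327 + (-1 + 2*198916) = -365327 + (-1 + 397832) = -365327 + 397831 = 32504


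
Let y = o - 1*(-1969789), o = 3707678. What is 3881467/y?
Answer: 3881467/5677467 ≈ 0.68366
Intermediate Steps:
y = 5677467 (y = 3707678 - 1*(-1969789) = 3707678 + 1969789 = 5677467)
3881467/y = 3881467/5677467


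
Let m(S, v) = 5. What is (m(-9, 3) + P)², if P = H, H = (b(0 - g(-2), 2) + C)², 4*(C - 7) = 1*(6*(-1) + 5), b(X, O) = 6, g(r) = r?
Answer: 7187761/256 ≈ 28077.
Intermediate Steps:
C = 27/4 (C = 7 + (1*(6*(-1) + 5))/4 = 7 + (1*(-6 + 5))/4 = 7 + (1*(-1))/4 = 7 + (¼)*(-1) = 7 - ¼ = 27/4 ≈ 6.7500)
H = 2601/16 (H = (6 + 27/4)² = (51/4)² = 2601/16 ≈ 162.56)
P = 2601/16 ≈ 162.56
(m(-9, 3) + P)² = (5 + 2601/16)² = (2681/16)² = 7187761/256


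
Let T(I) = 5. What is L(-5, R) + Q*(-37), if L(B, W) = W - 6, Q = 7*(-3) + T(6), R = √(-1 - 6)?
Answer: 586 + I*√7 ≈ 586.0 + 2.6458*I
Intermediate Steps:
R = I*√7 (R = √(-7) = I*√7 ≈ 2.6458*I)
Q = -16 (Q = 7*(-3) + 5 = -21 + 5 = -16)
L(B, W) = -6 + W
L(-5, R) + Q*(-37) = (-6 + I*√7) - 16*(-37) = (-6 + I*√7) + 592 = 586 + I*√7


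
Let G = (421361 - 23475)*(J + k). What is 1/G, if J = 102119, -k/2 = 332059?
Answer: -1/223611534114 ≈ -4.4720e-12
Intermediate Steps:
k = -664118 (k = -2*332059 = -664118)
G = -223611534114 (G = (421361 - 23475)*(102119 - 664118) = 397886*(-561999) = -223611534114)
1/G = 1/(-223611534114) = -1/223611534114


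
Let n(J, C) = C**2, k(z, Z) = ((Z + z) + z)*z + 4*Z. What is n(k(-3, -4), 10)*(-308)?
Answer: -30800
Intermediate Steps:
k(z, Z) = 4*Z + z*(Z + 2*z) (k(z, Z) = (Z + 2*z)*z + 4*Z = z*(Z + 2*z) + 4*Z = 4*Z + z*(Z + 2*z))
n(k(-3, -4), 10)*(-308) = 10**2*(-308) = 100*(-308) = -30800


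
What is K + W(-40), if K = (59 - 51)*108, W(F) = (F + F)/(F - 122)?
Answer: 70024/81 ≈ 864.49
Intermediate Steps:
W(F) = 2*F/(-122 + F) (W(F) = (2*F)/(-122 + F) = 2*F/(-122 + F))
K = 864 (K = 8*108 = 864)
K + W(-40) = 864 + 2*(-40)/(-122 - 40) = 864 + 2*(-40)/(-162) = 864 + 2*(-40)*(-1/162) = 864 + 40/81 = 70024/81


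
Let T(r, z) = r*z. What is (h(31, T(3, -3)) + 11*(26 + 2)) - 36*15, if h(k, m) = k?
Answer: -201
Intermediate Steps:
(h(31, T(3, -3)) + 11*(26 + 2)) - 36*15 = (31 + 11*(26 + 2)) - 36*15 = (31 + 11*28) - 540 = (31 + 308) - 540 = 339 - 540 = -201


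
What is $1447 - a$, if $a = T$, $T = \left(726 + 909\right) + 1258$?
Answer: $-1446$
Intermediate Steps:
$T = 2893$ ($T = 1635 + 1258 = 2893$)
$a = 2893$
$1447 - a = 1447 - 2893 = -1446$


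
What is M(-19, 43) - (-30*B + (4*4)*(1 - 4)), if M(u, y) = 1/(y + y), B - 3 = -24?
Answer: -50051/86 ≈ -581.99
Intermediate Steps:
B = -21 (B = 3 - 24 = -21)
M(u, y) = 1/(2*y)
M(-19, 43) - (-30*B + (4*4)*(1 - 4)) = (1/2)/43 - (-30*(-21) + (4*4)*(1 - 4)) = (1/2)*(1/43) - (630 + 16*(-3)) = 1/86 - (630 - 48) = 1/86 - 1*582 = 1/86 - 582 = -50051/86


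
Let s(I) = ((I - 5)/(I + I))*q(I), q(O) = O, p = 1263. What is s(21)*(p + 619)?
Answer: 15056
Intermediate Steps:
s(I) = -5/2 + I/2 (s(I) = ((I - 5)/(I + I))*I = ((-5 + I)/((2*I)))*I = ((-5 + I)*(1/(2*I)))*I = ((-5 + I)/(2*I))*I = -5/2 + I/2)
s(21)*(p + 619) = (-5/2 + (½)*21)*(1263 + 619) = (-5/2 + 21/2)*1882 = 8*1882 = 15056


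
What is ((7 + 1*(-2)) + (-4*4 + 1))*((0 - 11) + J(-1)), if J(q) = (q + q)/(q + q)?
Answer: 100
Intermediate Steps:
J(q) = 1 (J(q) = (2*q)/((2*q)) = (2*q)*(1/(2*q)) = 1)
((7 + 1*(-2)) + (-4*4 + 1))*((0 - 11) + J(-1)) = ((7 + 1*(-2)) + (-4*4 + 1))*((0 - 11) + 1) = ((7 - 2) + (-16 + 1))*(-11 + 1) = (5 - 15)*(-10) = -10*(-10) = 100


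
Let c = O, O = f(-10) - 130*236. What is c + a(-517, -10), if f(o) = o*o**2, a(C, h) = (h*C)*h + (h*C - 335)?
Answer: -78545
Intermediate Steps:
a(C, h) = -335 + C*h + C*h**2 (a(C, h) = (C*h)*h + (C*h - 335) = C*h**2 + (-335 + C*h) = -335 + C*h + C*h**2)
f(o) = o**3
O = -31680 (O = (-10)**3 - 130*236 = -1000 - 30680 = -31680)
c = -31680
c + a(-517, -10) = -31680 + (-335 - 517*(-10) - 517*(-10)**2) = -31680 + (-335 + 5170 - 517*100) = -31680 + (-335 + 5170 - 51700) = -31680 - 46865 = -78545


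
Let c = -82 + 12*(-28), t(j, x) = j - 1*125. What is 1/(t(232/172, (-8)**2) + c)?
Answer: -43/23291 ≈ -0.0018462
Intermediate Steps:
t(j, x) = -125 + j (t(j, x) = j - 125 = -125 + j)
c = -418 (c = -82 - 336 = -418)
1/(t(232/172, (-8)**2) + c) = 1/((-125 + 232/172) - 418) = 1/((-125 + 232*(1/172)) - 418) = 1/((-125 + 58/43) - 418) = 1/(-5317/43 - 418) = 1/(-23291/43) = -43/23291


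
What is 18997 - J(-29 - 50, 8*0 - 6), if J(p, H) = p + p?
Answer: 19155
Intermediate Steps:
J(p, H) = 2*p
18997 - J(-29 - 50, 8*0 - 6) = 18997 - 2*(-29 - 50) = 18997 - 2*(-79) = 18997 - 1*(-158) = 18997 + 158 = 19155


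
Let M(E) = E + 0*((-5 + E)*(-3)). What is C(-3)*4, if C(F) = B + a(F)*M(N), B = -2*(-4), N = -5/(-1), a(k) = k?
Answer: -28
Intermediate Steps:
N = 5 (N = -5*(-1) = 5)
B = 8
M(E) = E (M(E) = E + 0*(15 - 3*E) = E + 0 = E)
C(F) = 8 + 5*F (C(F) = 8 + F*5 = 8 + 5*F)
C(-3)*4 = (8 + 5*(-3))*4 = (8 - 15)*4 = -7*4 = -28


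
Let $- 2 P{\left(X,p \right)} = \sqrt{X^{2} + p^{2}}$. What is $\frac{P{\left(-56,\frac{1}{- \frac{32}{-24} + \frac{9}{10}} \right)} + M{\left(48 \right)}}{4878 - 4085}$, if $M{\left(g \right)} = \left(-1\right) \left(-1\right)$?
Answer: $\frac{1}{793} - \frac{\sqrt{3519601}}{53131} \approx -0.034049$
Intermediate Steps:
$P{\left(X,p \right)} = - \frac{\sqrt{X^{2} + p^{2}}}{2}$
$M{\left(g \right)} = 1$
$\frac{P{\left(-56,\frac{1}{- \frac{32}{-24} + \frac{9}{10}} \right)} + M{\left(48 \right)}}{4878 - 4085} = \frac{- \frac{\sqrt{\left(-56\right)^{2} + \left(\frac{1}{- \frac{32}{-24} + \frac{9}{10}}\right)^{2}}}{2} + 1}{4878 - 4085} = \frac{- \frac{\sqrt{3136 + \left(\frac{1}{\left(-32\right) \left(- \frac{1}{24}\right) + 9 \cdot \frac{1}{10}}\right)^{2}}}{2} + 1}{793} = \left(- \frac{\sqrt{3136 + \left(\frac{1}{\frac{4}{3} + \frac{9}{10}}\right)^{2}}}{2} + 1\right) \frac{1}{793} = \left(- \frac{\sqrt{3136 + \left(\frac{1}{\frac{67}{30}}\right)^{2}}}{2} + 1\right) \frac{1}{793} = \left(- \frac{\sqrt{3136 + \left(\frac{30}{67}\right)^{2}}}{2} + 1\right) \frac{1}{793} = \left(- \frac{\sqrt{3136 + \frac{900}{4489}}}{2} + 1\right) \frac{1}{793} = \left(- \frac{\sqrt{\frac{14078404}{4489}}}{2} + 1\right) \frac{1}{793} = \left(- \frac{\frac{2}{67} \sqrt{3519601}}{2} + 1\right) \frac{1}{793} = \left(- \frac{\sqrt{3519601}}{67} + 1\right) \frac{1}{793} = \left(1 - \frac{\sqrt{3519601}}{67}\right) \frac{1}{793} = \frac{1}{793} - \frac{\sqrt{3519601}}{53131}$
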